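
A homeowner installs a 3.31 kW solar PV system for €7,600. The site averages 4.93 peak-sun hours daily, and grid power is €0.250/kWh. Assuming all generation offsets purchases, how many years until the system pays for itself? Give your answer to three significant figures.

Daily generation = 3.31 kW × 4.93 h = 16.32 kWh
Annual generation = 16.32 × 365 = 5956.2 kWh
Annual savings = 5956.2 × €0.250 = €1,489.04
Payback = €7,600 / €1,489.04 = 5.1 years

5.10 years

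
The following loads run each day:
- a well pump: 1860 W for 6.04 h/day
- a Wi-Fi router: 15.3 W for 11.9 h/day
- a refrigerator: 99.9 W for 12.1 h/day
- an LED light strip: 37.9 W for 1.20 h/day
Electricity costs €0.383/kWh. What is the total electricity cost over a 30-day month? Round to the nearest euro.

well pump: 1860 W × 6.04 h × 30 d = 337,032 Wh = 337 kWh
Wi-Fi router: 15.3 W × 11.9 h × 30 d = 5,462 Wh = 5.462 kWh
refrigerator: 99.9 W × 12.1 h × 30 d = 36,264 Wh = 36.26 kWh
LED light strip: 37.9 W × 1.20 h × 30 d = 1,364 Wh = 1.364 kWh
Total energy = 337 + 5.462 + 36.26 + 1.364 = 380.1 kWh
Cost = 380.1 kWh × €0.383 = €145.59 ≈ €146

€146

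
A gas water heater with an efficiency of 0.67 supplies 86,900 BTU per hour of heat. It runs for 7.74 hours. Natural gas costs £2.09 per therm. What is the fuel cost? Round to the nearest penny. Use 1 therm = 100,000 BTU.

Heat delivered = 86,900 BTU/h × 7.74 h = 672,606 BTU
Gas input = 672,606 / 0.67 = 1,003,890 BTU
= 1,003,890 / 100,000 = 10.04 therm
Cost = 10.04 × £2.09/therm = £20.98

£20.98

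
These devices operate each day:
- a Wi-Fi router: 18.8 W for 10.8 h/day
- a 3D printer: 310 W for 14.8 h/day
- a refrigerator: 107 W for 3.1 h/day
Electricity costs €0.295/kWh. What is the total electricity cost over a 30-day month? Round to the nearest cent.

€45.34

Wi-Fi router: 18.8 W × 10.8 h × 30 d = 6,091 Wh = 6.091 kWh
3D printer: 310 W × 14.8 h × 30 d = 137,640 Wh = 137.6 kWh
refrigerator: 107 W × 3.1 h × 30 d = 9,951 Wh = 9.951 kWh
Total energy = 6.091 + 137.6 + 9.951 = 153.7 kWh
Cost = 153.7 kWh × €0.295 = €45.34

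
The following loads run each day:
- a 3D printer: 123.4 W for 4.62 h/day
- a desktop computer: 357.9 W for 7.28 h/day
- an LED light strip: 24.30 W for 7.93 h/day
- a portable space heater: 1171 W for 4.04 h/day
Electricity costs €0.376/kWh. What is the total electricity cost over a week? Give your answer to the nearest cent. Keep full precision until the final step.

3D printer: 123.4 W × 4.62 h × 7 d = 3,991 Wh = 3.991 kWh
desktop computer: 357.9 W × 7.28 h × 7 d = 18,239 Wh = 18.24 kWh
LED light strip: 24.30 W × 7.93 h × 7 d = 1,349 Wh = 1.349 kWh
portable space heater: 1171 W × 4.04 h × 7 d = 33,116 Wh = 33.12 kWh
Total energy = 3.991 + 18.24 + 1.349 + 33.12 = 56.69 kWh
Cost = 56.69 kWh × €0.376 = €21.32

€21.32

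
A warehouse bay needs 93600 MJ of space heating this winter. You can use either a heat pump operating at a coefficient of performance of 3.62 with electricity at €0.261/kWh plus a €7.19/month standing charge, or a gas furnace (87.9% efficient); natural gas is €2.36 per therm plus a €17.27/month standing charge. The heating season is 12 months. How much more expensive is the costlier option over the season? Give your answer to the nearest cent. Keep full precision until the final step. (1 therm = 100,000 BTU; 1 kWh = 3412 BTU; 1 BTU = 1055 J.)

Heat load = 93600 MJ = 93,600,000,000 J / 1055 = 88,720,379 BTU
Gas: input = 88,720,379 / 0.879 = 100,933,310 BTU = 1,009 therm → 1,009 × €2.36 = €2,382.03; + 12 × €17.27 standing = €2,589.27
Heat pump: 88,720,379 BTU / 3412 = 26,000 kWh heat; / 3.62 = 7,183 kWh in → × €0.261 = €1,874.76; + 12 × €7.19 standing = €1,961.04
Difference = |€2,589.27 − €1,961.04| = €628.22

€628.22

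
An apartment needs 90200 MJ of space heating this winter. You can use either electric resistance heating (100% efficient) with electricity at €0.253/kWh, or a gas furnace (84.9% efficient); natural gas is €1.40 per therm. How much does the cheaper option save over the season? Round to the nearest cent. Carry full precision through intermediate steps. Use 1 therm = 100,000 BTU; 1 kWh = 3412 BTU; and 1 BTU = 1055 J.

€4929.80

Heat load = 90200 MJ = 90,200,000,000 J / 1055 = 85,497,630 BTU
Gas: input = 85,497,630 / 0.849 = 100,703,923 BTU = 1,007 therm → 1,007 × €1.40 = €1,409.85
Electric: 85,497,630 BTU / 3412 = 25,060 kWh → × €0.253 = €6,339.65
Difference = |€1,409.85 − €6,339.65| = €4,929.80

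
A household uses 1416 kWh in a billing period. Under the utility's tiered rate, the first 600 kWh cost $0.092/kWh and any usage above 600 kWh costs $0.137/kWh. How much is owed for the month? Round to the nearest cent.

$166.99

First 600 kWh × $0.092 = $55.20
Remaining 816 kWh × $0.137 = $111.79
Total = $166.99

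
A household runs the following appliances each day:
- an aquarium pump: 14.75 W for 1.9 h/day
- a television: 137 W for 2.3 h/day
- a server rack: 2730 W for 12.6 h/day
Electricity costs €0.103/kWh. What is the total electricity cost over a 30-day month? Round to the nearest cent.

€107.35

aquarium pump: 14.75 W × 1.9 h × 30 d = 841 Wh = 0.8407 kWh
television: 137 W × 2.3 h × 30 d = 9,453 Wh = 9.453 kWh
server rack: 2730 W × 12.6 h × 30 d = 1,031,940 Wh = 1,032 kWh
Total energy = 0.8407 + 9.453 + 1,032 = 1,042 kWh
Cost = 1,042 kWh × €0.103 = €107.35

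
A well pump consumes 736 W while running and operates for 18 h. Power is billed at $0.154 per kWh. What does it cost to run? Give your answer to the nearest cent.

Energy = 736 W × 18 h = 13,248 Wh = 13.25 kWh
Cost = 13.25 kWh × $0.154/kWh = $2.04

$2.04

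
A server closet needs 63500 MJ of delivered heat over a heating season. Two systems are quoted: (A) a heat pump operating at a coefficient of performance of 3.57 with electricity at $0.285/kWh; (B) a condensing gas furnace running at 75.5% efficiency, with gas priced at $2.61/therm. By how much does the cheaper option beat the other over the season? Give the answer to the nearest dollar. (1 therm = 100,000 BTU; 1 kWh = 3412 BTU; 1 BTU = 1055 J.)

Heat load = 63500 MJ = 63,500,000,000 J / 1055 = 60,189,573 BTU
Gas: input = 60,189,573 / 0.755 = 79,721,289 BTU = 797.2 therm → 797.2 × $2.61 = $2,080.73
Heat pump: 60,189,573 BTU / 3412 = 17,640 kWh heat; / 3.57 = 4,941 kWh in → × $0.285 = $1,408.28
Difference = |$2,080.73 − $1,408.28| = $672.45 ≈ $672

$672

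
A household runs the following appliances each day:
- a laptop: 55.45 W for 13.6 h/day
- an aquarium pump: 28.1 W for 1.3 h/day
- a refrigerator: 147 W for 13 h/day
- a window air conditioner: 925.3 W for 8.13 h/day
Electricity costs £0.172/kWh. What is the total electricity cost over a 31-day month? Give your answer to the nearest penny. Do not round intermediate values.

£54.52

laptop: 55.45 W × 13.6 h × 31 d = 23,378 Wh = 23.38 kWh
aquarium pump: 28.1 W × 1.3 h × 31 d = 1,132 Wh = 1.132 kWh
refrigerator: 147 W × 13 h × 31 d = 59,241 Wh = 59.24 kWh
window air conditioner: 925.3 W × 8.13 h × 31 d = 233,203 Wh = 233.2 kWh
Total energy = 23.38 + 1.132 + 59.24 + 233.2 = 317 kWh
Cost = 317 kWh × £0.172 = £54.52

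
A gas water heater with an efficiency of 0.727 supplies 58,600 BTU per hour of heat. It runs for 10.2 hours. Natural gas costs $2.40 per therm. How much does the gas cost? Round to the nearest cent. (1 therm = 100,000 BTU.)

$19.73

Heat delivered = 58,600 BTU/h × 10.2 h = 597,720 BTU
Gas input = 597,720 / 0.727 = 822,173 BTU
= 822,173 / 100,000 = 8.222 therm
Cost = 8.222 × $2.40/therm = $19.73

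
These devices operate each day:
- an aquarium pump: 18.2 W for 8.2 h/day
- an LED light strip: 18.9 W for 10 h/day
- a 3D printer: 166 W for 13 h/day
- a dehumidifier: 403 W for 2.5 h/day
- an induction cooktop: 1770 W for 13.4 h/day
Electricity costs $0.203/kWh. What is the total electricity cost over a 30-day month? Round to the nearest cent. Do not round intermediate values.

$165.78

aquarium pump: 18.2 W × 8.2 h × 30 d = 4,477 Wh = 4.477 kWh
LED light strip: 18.9 W × 10 h × 30 d = 5,670 Wh = 5.67 kWh
3D printer: 166 W × 13 h × 30 d = 64,740 Wh = 64.74 kWh
dehumidifier: 403 W × 2.5 h × 30 d = 30,225 Wh = 30.23 kWh
induction cooktop: 1770 W × 13.4 h × 30 d = 711,540 Wh = 711.5 kWh
Total energy = 4.477 + 5.67 + 64.74 + 30.23 + 711.5 = 816.7 kWh
Cost = 816.7 kWh × $0.203 = $165.78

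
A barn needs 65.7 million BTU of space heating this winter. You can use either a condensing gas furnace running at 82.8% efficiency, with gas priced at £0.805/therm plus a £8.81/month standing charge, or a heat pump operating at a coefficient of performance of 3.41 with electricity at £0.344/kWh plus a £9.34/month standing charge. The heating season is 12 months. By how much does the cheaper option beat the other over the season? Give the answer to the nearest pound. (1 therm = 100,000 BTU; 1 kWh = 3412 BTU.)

£1310

Heat load = 65.7 × 10⁶ BTU = 65,700,000 BTU
Gas: input = 65,700,000 / 0.828 = 79,347,826 BTU = 793.5 therm → 793.5 × £0.805 = £638.75; + 12 × £8.81 standing = £744.47
Heat pump: 65,700,000 BTU / 3412 = 19,260 kWh heat; / 3.41 = 5,647 kWh in → × £0.344 = £1,942.50; + 12 × £9.34 standing = £2,054.58
Difference = |£744.47 − £2,054.58| = £1,310.11 ≈ £1310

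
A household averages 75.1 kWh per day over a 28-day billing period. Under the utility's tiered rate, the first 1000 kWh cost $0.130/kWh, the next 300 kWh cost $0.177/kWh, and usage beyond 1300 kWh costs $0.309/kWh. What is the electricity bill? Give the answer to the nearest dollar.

Usage = 75.1 kWh/day × 28 days = 2102.8 kWh
First 1000 kWh × $0.130 = $130.00
Next 300 kWh × $0.177 = $53.10
Remaining 802.8 kWh × $0.309 = $248.07
Total = $431.17 ≈ $431

$431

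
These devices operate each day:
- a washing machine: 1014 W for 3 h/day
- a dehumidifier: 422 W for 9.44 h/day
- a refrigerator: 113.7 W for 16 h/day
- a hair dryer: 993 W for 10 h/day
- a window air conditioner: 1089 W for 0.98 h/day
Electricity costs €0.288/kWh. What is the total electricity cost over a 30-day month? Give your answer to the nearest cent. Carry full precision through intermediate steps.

washing machine: 1014 W × 3 h × 30 d = 91,260 Wh = 91.26 kWh
dehumidifier: 422 W × 9.44 h × 30 d = 119,510 Wh = 119.5 kWh
refrigerator: 113.7 W × 16 h × 30 d = 54,576 Wh = 54.58 kWh
hair dryer: 993 W × 10 h × 30 d = 297,900 Wh = 297.9 kWh
window air conditioner: 1089 W × 0.98 h × 30 d = 32,017 Wh = 32.02 kWh
Total energy = 91.26 + 119.5 + 54.58 + 297.9 + 32.02 = 595.3 kWh
Cost = 595.3 kWh × €0.288 = €171.44

€171.44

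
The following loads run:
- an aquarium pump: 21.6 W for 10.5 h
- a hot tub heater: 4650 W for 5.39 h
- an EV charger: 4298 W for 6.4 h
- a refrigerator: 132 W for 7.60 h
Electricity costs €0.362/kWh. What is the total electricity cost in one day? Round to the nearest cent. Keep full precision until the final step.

€19.48

aquarium pump: 21.6 W × 10.5 h = 227 Wh = 0.2268 kWh
hot tub heater: 4650 W × 5.39 h = 25,064 Wh = 25.06 kWh
EV charger: 4298 W × 6.4 h = 27,507 Wh = 27.51 kWh
refrigerator: 132 W × 7.60 h = 1,003 Wh = 1.003 kWh
Total energy = 0.2268 + 25.06 + 27.51 + 1.003 = 53.8 kWh
Cost = 53.8 kWh × €0.362 = €19.48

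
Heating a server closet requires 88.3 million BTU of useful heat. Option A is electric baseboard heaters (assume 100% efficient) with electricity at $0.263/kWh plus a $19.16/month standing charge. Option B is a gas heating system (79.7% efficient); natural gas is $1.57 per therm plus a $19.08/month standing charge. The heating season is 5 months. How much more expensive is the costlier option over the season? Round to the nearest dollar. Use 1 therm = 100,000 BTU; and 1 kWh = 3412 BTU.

Heat load = 88.3 × 10⁶ BTU = 88,300,000 BTU
Gas: input = 88,300,000 / 0.797 = 110,790,464 BTU = 1,108 therm → 1,108 × $1.57 = $1,739.41; + 5 × $19.08 standing = $1,834.81
Electric: 88,300,000 BTU / 3412 = 25,880 kWh → × $0.263 = $6,806.24; + 5 × $19.16 standing = $6,902.04
Difference = |$1,834.81 − $6,902.04| = $5,067.23 ≈ $5067

$5067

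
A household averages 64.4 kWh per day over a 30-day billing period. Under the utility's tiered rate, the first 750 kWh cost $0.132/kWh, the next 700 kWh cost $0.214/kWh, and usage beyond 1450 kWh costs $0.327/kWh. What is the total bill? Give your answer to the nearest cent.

Usage = 64.4 kWh/day × 30 days = 1932 kWh
First 750 kWh × $0.132 = $99.00
Next 700 kWh × $0.214 = $149.80
Remaining 482 kWh × $0.327 = $157.61
Total = $406.41

$406.41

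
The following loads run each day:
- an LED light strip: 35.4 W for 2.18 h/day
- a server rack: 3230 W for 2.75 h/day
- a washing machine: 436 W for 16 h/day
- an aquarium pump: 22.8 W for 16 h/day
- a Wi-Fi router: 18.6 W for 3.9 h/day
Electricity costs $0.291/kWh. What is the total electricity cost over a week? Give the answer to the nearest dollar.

$33

LED light strip: 35.4 W × 2.18 h × 7 d = 540 Wh = 0.5402 kWh
server rack: 3230 W × 2.75 h × 7 d = 62,178 Wh = 62.18 kWh
washing machine: 436 W × 16 h × 7 d = 48,832 Wh = 48.83 kWh
aquarium pump: 22.8 W × 16 h × 7 d = 2,554 Wh = 2.554 kWh
Wi-Fi router: 18.6 W × 3.9 h × 7 d = 508 Wh = 0.5078 kWh
Total energy = 0.5402 + 62.18 + 48.83 + 2.554 + 0.5078 = 114.6 kWh
Cost = 114.6 kWh × $0.291 = $33.35 ≈ $33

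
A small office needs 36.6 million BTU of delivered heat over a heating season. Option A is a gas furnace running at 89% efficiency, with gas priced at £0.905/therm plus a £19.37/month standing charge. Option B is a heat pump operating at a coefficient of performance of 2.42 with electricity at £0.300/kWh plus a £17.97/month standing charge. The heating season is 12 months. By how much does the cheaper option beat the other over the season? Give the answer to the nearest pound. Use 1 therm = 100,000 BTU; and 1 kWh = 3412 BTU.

£941

Heat load = 36.6 × 10⁶ BTU = 36,600,000 BTU
Gas: input = 36,600,000 / 0.89 = 41,123,596 BTU = 411.2 therm → 411.2 × £0.905 = £372.17; + 12 × £19.37 standing = £604.61
Heat pump: 36,600,000 BTU / 3412 = 10,730 kWh heat; / 2.42 = 4,433 kWh in → × £0.300 = £1,329.77; + 12 × £17.97 standing = £1,545.41
Difference = |£604.61 − £1,545.41| = £940.81 ≈ £941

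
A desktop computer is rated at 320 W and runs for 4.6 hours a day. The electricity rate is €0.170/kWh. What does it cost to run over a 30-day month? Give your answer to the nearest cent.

€7.51

Energy = 320 W × 4.6 h/day × 30 days = 44,160 Wh = 44.16 kWh
Cost = 44.16 kWh × €0.170/kWh = €7.51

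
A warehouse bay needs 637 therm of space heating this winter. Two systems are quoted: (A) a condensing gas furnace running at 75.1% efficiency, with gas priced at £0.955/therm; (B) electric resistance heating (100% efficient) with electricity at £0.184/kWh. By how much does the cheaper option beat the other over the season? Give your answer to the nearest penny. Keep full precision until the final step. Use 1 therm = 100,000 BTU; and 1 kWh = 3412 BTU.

Heat load = 637 therm × 100,000 = 63,700,000 BTU
Gas: input = 63,700,000 / 0.751 = 84,820,240 BTU = 848.2 therm → 848.2 × £0.955 = £810.03
Electric: 63,700,000 BTU / 3412 = 18,670 kWh → × £0.184 = £3,435.17
Difference = |£810.03 − £3,435.17| = £2,625.14

£2625.14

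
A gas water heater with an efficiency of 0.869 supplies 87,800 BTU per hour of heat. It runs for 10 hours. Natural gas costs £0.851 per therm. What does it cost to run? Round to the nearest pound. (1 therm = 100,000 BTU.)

Heat delivered = 87,800 BTU/h × 10 h = 878,000 BTU
Gas input = 878,000 / 0.869 = 1,010,357 BTU
= 1,010,357 / 100,000 = 10.1 therm
Cost = 10.1 × £0.851/therm = £8.60 ≈ £9

£9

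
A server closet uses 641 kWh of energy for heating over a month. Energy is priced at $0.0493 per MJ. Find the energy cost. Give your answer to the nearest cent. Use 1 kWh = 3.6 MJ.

641 kWh × (3.6 MJ/kWh) = 2,308 MJ
Cost = 2,308 MJ × $0.0493/MJ = $113.76

$113.76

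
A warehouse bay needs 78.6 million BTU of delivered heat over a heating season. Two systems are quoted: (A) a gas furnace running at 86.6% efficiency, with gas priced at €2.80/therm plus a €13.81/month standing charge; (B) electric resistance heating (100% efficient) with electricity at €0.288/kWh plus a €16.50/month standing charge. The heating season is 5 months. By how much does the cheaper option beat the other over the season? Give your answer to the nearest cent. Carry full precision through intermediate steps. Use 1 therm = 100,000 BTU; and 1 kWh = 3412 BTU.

Heat load = 78.6 × 10⁶ BTU = 78,600,000 BTU
Gas: input = 78,600,000 / 0.866 = 90,762,125 BTU = 907.6 therm → 907.6 × €2.80 = €2,541.34; + 5 × €13.81 standing = €2,610.39
Electric: 78,600,000 BTU / 3412 = 23,040 kWh → × €0.288 = €6,634.47; + 5 × €16.50 standing = €6,716.97
Difference = |€2,610.39 − €6,716.97| = €4,106.58

€4106.58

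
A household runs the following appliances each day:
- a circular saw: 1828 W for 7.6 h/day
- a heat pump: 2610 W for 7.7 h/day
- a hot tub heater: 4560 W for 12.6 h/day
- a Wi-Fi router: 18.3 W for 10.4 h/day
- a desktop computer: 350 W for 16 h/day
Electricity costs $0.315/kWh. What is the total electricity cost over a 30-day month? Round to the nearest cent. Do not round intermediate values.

$918.88

circular saw: 1828 W × 7.6 h × 30 d = 416,784 Wh = 416.8 kWh
heat pump: 2610 W × 7.7 h × 30 d = 602,910 Wh = 602.9 kWh
hot tub heater: 4560 W × 12.6 h × 30 d = 1,723,680 Wh = 1,724 kWh
Wi-Fi router: 18.3 W × 10.4 h × 30 d = 5,710 Wh = 5.71 kWh
desktop computer: 350 W × 16 h × 30 d = 168,000 Wh = 168 kWh
Total energy = 416.8 + 602.9 + 1,724 + 5.71 + 168 = 2,917 kWh
Cost = 2,917 kWh × $0.315 = $918.88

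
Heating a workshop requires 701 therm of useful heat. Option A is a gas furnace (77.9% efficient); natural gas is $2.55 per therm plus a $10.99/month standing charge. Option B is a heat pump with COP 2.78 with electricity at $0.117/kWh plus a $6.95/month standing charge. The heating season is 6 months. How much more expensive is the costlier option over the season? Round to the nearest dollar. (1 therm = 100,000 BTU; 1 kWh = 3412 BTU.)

$1454

Heat load = 701 therm × 100,000 = 70,100,000 BTU
Gas: input = 70,100,000 / 0.779 = 89,987,163 BTU = 899.9 therm → 899.9 × $2.55 = $2,294.67; + 6 × $10.99 standing = $2,360.61
Heat pump: 70,100,000 BTU / 3412 = 20,550 kWh heat; / 2.78 = 7,390 kWh in → × $0.117 = $864.67; + 6 × $6.95 standing = $906.37
Difference = |$2,360.61 − $906.37| = $1,454.24 ≈ $1454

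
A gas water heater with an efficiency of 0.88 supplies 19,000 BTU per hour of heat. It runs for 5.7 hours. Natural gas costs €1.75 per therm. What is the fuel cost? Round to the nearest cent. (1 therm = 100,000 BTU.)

Heat delivered = 19,000 BTU/h × 5.7 h = 108,300 BTU
Gas input = 108,300 / 0.88 = 123,068 BTU
= 123,068 / 100,000 = 1.231 therm
Cost = 1.231 × €1.75/therm = €2.15

€2.15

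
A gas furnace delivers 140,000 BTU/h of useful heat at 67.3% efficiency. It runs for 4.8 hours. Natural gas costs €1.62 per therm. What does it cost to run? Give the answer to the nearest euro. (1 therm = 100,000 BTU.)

Heat delivered = 140,000 BTU/h × 4.8 h = 672,000 BTU
Gas input = 672,000 / 0.673 = 998,514 BTU
= 998,514 / 100,000 = 9.985 therm
Cost = 9.985 × €1.62/therm = €16.18 ≈ €16

€16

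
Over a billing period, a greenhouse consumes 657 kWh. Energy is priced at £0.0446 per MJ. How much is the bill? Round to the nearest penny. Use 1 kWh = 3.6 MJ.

657 kWh × (3.6 MJ/kWh) = 2,365 MJ
Cost = 2,365 MJ × £0.0446/MJ = £105.49

£105.49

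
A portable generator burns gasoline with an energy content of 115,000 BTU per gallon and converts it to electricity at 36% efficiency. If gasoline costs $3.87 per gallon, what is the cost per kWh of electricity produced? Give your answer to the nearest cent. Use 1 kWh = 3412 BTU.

Electrical output per gallon = 115,000 BTU × 0.36 / 3412 BTU/kWh = 12.13 kWh
Cost per kWh = $3.87 / 12.13 kWh = $0.319

$0.32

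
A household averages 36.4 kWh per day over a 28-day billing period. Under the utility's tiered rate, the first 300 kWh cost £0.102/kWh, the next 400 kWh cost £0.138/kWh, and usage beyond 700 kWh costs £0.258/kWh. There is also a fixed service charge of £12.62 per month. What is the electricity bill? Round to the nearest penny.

£180.77

Usage = 36.4 kWh/day × 28 days = 1019.2 kWh
First 300 kWh × £0.102 = £30.60
Next 400 kWh × £0.138 = £55.20
Remaining 319.2 kWh × £0.258 = £82.35
Energy charge = £168.15; + service £12.62 = £180.77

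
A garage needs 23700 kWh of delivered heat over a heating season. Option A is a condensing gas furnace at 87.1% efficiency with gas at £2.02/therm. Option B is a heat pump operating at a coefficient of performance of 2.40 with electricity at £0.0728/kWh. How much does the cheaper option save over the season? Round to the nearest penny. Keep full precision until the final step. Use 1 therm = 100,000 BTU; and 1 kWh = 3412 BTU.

£1156.49

Heat load = 23700 kWh × 3412 = 80,864,400 BTU
Gas: input = 80,864,400 / 0.871 = 92,840,873 BTU = 928.4 therm → 928.4 × £2.02 = £1,875.39
Heat pump: 80,864,400 BTU / 3412 = 23,700 kWh heat; / 2.40 = 9,875 kWh in → × £0.0728 = £718.90
Difference = |£1,875.39 − £718.90| = £1,156.49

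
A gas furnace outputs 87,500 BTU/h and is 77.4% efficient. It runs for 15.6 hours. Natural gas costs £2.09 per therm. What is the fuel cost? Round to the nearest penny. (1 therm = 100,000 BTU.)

Heat delivered = 87,500 BTU/h × 15.6 h = 1,365,000 BTU
Gas input = 1,365,000 / 0.774 = 1,763,566 BTU
= 1,763,566 / 100,000 = 17.64 therm
Cost = 17.64 × £2.09/therm = £36.86

£36.86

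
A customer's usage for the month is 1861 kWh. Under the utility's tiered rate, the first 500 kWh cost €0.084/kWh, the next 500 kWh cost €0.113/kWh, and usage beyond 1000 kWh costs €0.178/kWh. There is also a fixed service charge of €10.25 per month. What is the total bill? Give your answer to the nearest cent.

€262.01

First 500 kWh × €0.084 = €42.00
Next 500 kWh × €0.113 = €56.50
Remaining 861 kWh × €0.178 = €153.26
Energy charge = €251.76; + service €10.25 = €262.01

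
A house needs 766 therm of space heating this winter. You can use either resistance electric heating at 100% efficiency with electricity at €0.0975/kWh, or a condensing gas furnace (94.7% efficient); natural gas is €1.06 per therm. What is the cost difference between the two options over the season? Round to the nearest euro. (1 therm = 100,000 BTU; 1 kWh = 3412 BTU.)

€1331

Heat load = 766 therm × 100,000 = 76,600,000 BTU
Gas: input = 76,600,000 / 0.947 = 80,887,012 BTU = 808.9 therm → 808.9 × €1.06 = €857.40
Electric: 76,600,000 BTU / 3412 = 22,450 kWh → × €0.0975 = €2,188.89
Difference = |€857.40 − €2,188.89| = €1,331.49 ≈ €1331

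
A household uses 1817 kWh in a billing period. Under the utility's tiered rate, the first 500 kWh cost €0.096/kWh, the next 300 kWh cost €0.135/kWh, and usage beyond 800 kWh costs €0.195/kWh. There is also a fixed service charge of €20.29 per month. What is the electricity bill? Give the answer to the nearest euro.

€307

First 500 kWh × €0.096 = €48.00
Next 300 kWh × €0.135 = €40.50
Remaining 1017 kWh × €0.195 = €198.31
Energy charge = €286.81; + service €20.29 = €307.11 ≈ €307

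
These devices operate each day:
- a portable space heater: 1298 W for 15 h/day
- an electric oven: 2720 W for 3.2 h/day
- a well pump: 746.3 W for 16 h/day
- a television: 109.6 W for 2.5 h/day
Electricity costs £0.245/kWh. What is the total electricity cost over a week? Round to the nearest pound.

portable space heater: 1298 W × 15 h × 7 d = 136,290 Wh = 136.3 kWh
electric oven: 2720 W × 3.2 h × 7 d = 60,928 Wh = 60.93 kWh
well pump: 746.3 W × 16 h × 7 d = 83,586 Wh = 83.59 kWh
television: 109.6 W × 2.5 h × 7 d = 1,918 Wh = 1.918 kWh
Total energy = 136.3 + 60.93 + 83.59 + 1.918 = 282.7 kWh
Cost = 282.7 kWh × £0.245 = £69.27 ≈ £69

£69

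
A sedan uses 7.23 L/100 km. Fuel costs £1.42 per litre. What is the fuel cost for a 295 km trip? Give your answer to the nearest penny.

Fuel = 7.23 L/100 km × 295 km / 100 = 21.33 L
Cost = 21.33 L × £1.42/L = £30.29

£30.29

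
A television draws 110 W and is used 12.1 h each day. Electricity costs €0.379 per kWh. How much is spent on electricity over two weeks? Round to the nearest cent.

Energy = 110 W × 12.1 h/day × 14 days = 18,634 Wh = 18.63 kWh
Cost = 18.63 kWh × €0.379/kWh = €7.06

€7.06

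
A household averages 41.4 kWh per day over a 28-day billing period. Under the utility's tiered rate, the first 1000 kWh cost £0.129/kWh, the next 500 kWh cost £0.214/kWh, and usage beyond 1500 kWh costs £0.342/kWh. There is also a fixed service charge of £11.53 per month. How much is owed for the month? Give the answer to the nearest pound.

Usage = 41.4 kWh/day × 28 days = 1159.2 kWh
First 1000 kWh × £0.129 = £129.00
Next 159.2 kWh × £0.214 = £34.07
Remaining tier: 0 kWh (not reached)
Energy charge = £163.07; + service £11.53 = £174.60 ≈ £175

£175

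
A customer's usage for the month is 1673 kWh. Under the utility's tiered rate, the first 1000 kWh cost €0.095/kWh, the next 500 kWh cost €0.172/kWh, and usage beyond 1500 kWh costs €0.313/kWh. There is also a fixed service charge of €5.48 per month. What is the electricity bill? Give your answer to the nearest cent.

First 1000 kWh × €0.095 = €95.00
Next 500 kWh × €0.172 = €86.00
Remaining 173 kWh × €0.313 = €54.15
Energy charge = €235.15; + service €5.48 = €240.63

€240.63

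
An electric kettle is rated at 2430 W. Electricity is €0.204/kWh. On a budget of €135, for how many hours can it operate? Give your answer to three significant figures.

272 h

Energy budget = €135 / €0.204 per kWh = 661.8 kWh = 661,765 Wh
Runtime = 661,765 Wh / 2430 W = 272.3 h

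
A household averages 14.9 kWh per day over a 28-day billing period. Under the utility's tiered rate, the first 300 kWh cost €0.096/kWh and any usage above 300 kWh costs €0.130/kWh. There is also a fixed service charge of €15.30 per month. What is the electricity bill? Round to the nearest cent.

Usage = 14.9 kWh/day × 28 days = 417.2 kWh
First 300 kWh × €0.096 = €28.80
Remaining 117.2 kWh × €0.130 = €15.24
Energy charge = €44.04; + service €15.30 = €59.34

€59.34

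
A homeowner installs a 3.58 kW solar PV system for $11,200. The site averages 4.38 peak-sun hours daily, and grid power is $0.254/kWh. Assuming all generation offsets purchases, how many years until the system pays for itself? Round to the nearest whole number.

8 years

Daily generation = 3.58 kW × 4.38 h = 15.68 kWh
Annual generation = 15.68 × 365 = 5723.3 kWh
Annual savings = 5723.3 × $0.254 = $1,453.73
Payback = $11,200 / $1,453.73 = 7.7 years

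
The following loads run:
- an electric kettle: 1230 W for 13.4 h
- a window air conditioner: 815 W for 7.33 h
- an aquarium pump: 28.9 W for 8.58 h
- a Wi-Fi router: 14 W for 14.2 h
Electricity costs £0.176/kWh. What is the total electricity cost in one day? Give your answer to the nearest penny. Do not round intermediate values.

£4.03

electric kettle: 1230 W × 13.4 h = 16,482 Wh = 16.48 kWh
window air conditioner: 815 W × 7.33 h = 5,974 Wh = 5.974 kWh
aquarium pump: 28.9 W × 8.58 h = 248 Wh = 0.248 kWh
Wi-Fi router: 14 W × 14.2 h = 199 Wh = 0.1988 kWh
Total energy = 16.48 + 5.974 + 0.248 + 0.1988 = 22.9 kWh
Cost = 22.9 kWh × £0.176 = £4.03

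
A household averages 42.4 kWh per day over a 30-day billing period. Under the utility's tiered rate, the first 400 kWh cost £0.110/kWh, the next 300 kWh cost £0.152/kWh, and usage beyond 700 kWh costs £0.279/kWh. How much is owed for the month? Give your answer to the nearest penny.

£249.19

Usage = 42.4 kWh/day × 30 days = 1272 kWh
First 400 kWh × £0.110 = £44.00
Next 300 kWh × £0.152 = £45.60
Remaining 572 kWh × £0.279 = £159.59
Total = £249.19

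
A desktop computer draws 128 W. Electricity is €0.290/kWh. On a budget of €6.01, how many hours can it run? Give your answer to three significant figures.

Energy budget = €6.01 / €0.290 per kWh = 20.72 kWh = 20,724 Wh
Runtime = 20,724 Wh / 128 W = 161.9 h

162 h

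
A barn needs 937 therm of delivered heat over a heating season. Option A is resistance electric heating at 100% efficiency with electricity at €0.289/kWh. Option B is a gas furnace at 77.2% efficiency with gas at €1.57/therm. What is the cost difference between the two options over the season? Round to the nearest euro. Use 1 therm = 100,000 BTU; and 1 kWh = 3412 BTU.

Heat load = 937 therm × 100,000 = 93,700,000 BTU
Gas: input = 93,700,000 / 0.772 = 121,373,057 BTU = 1,214 therm → 1,214 × €1.57 = €1,905.56
Electric: 93,700,000 BTU / 3412 = 27,460 kWh → × €0.289 = €7,936.49
Difference = |€1,905.56 − €7,936.49| = €6,030.93 ≈ €6031

€6031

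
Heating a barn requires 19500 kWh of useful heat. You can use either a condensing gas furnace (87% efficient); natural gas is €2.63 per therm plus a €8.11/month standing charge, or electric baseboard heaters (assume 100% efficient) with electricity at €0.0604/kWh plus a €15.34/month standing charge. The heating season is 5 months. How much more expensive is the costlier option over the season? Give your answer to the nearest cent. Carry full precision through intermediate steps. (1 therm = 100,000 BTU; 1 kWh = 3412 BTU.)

Heat load = 19500 kWh × 3412 = 66,534,000 BTU
Gas: input = 66,534,000 / 0.87 = 76,475,862 BTU = 764.8 therm → 764.8 × €2.63 = €2,011.32; + 5 × €8.11 standing = €2,051.87
Electric: 66,534,000 BTU / 3412 = 19,500 kWh → × €0.0604 = €1,177.80; + 5 × €15.34 standing = €1,254.50
Difference = |€2,051.87 − €1,254.50| = €797.37

€797.37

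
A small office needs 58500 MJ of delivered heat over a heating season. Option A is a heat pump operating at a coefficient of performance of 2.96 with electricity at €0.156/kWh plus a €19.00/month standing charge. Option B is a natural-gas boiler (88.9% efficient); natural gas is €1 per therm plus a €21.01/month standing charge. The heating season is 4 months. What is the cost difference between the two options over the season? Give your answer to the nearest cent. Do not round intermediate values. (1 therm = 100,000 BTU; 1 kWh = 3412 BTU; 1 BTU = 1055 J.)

€224.72

Heat load = 58500 MJ = 58,500,000,000 J / 1055 = 55,450,237 BTU
Gas: input = 55,450,237 / 0.889 = 62,373,720 BTU = 623.7 therm → 623.7 × €1 = €623.74; + 4 × €21.01 standing = €707.78
Heat pump: 55,450,237 BTU / 3412 = 16,250 kWh heat; / 2.96 = 5,490 kWh in → × €0.156 = €856.50; + 4 × €19.00 standing = €932.50
Difference = |€707.78 − €932.50| = €224.72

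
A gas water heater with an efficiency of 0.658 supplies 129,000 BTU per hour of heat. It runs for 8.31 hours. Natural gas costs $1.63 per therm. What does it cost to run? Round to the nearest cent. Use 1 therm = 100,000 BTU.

$26.56

Heat delivered = 129,000 BTU/h × 8.31 h = 1,071,990 BTU
Gas input = 1,071,990 / 0.658 = 1,629,164 BTU
= 1,629,164 / 100,000 = 16.29 therm
Cost = 16.29 × $1.63/therm = $26.56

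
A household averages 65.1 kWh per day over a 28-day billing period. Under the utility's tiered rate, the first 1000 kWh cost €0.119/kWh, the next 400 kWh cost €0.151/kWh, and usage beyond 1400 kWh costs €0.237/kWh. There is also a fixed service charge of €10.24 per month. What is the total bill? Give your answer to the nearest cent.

Usage = 65.1 kWh/day × 28 days = 1822.8 kWh
First 1000 kWh × €0.119 = €119.00
Next 400 kWh × €0.151 = €60.40
Remaining 422.8 kWh × €0.237 = €100.20
Energy charge = €279.60; + service €10.24 = €289.84

€289.84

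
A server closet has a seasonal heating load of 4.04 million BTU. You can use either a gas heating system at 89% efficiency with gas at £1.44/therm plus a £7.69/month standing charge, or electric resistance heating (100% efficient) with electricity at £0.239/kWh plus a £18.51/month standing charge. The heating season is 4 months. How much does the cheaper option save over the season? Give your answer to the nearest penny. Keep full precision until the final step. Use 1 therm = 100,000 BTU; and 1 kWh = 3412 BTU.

£260.90

Heat load = 4.04 × 10⁶ BTU = 4,040,000 BTU
Gas: input = 4,040,000 / 0.89 = 4,539,326 BTU = 45.39 therm → 45.39 × £1.44 = £65.37; + 4 × £7.69 standing = £96.13
Electric: 4,040,000 BTU / 3412 = 1,184 kWh → × £0.239 = £282.99; + 4 × £18.51 standing = £357.03
Difference = |£96.13 − £357.03| = £260.90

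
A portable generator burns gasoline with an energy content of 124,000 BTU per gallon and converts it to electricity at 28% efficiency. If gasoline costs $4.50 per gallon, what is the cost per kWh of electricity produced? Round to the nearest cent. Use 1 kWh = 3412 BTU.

$0.44

Electrical output per gallon = 124,000 BTU × 0.28 / 3412 BTU/kWh = 10.18 kWh
Cost per kWh = $4.50 / 10.18 kWh = $0.442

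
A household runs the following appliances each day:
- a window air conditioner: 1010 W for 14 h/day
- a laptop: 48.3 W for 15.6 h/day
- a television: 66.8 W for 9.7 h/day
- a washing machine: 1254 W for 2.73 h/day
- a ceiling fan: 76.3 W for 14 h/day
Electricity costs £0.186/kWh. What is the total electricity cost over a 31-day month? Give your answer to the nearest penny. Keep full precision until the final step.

window air conditioner: 1010 W × 14 h × 31 d = 438,340 Wh = 438.3 kWh
laptop: 48.3 W × 15.6 h × 31 d = 23,358 Wh = 23.36 kWh
television: 66.8 W × 9.7 h × 31 d = 20,087 Wh = 20.09 kWh
washing machine: 1254 W × 2.73 h × 31 d = 106,126 Wh = 106.1 kWh
ceiling fan: 76.3 W × 14 h × 31 d = 33,114 Wh = 33.11 kWh
Total energy = 438.3 + 23.36 + 20.09 + 106.1 + 33.11 = 621 kWh
Cost = 621 kWh × £0.186 = £115.51

£115.51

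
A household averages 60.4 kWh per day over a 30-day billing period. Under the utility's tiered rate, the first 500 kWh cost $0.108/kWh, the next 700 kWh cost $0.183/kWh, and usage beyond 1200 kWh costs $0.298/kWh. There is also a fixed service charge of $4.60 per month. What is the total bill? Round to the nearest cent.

$369.08

Usage = 60.4 kWh/day × 30 days = 1812 kWh
First 500 kWh × $0.108 = $54.00
Next 700 kWh × $0.183 = $128.10
Remaining 612 kWh × $0.298 = $182.38
Energy charge = $364.48; + service $4.60 = $369.08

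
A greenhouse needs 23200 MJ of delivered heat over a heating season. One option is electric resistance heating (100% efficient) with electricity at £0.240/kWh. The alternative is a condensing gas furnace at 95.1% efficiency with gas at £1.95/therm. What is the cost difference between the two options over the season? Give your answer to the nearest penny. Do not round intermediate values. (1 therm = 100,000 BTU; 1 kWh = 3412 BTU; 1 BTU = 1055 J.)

£1095.90

Heat load = 23200 MJ = 23,200,000,000 J / 1055 = 21,990,521 BTU
Gas: input = 21,990,521 / 0.951 = 23,123,577 BTU = 231.2 therm → 231.2 × £1.95 = £450.91
Electric: 21,990,521 BTU / 3412 = 6,445 kWh → × £0.240 = £1,546.81
Difference = |£450.91 − £1,546.81| = £1,095.90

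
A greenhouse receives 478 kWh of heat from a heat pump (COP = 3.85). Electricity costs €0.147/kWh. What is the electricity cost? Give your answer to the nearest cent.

Electrical input = 478 kWh / 3.85 = 124.2 kWh
Cost = 124.2 × €0.147/kWh = €18.25

€18.25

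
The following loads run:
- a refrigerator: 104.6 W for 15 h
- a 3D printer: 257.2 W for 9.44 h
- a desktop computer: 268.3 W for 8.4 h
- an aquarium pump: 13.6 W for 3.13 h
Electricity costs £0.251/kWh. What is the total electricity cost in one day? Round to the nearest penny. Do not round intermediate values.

£1.58

refrigerator: 104.6 W × 15 h = 1,569 Wh = 1.569 kWh
3D printer: 257.2 W × 9.44 h = 2,428 Wh = 2.428 kWh
desktop computer: 268.3 W × 8.4 h = 2,254 Wh = 2.254 kWh
aquarium pump: 13.6 W × 3.13 h = 43 Wh = 0.04257 kWh
Total energy = 1.569 + 2.428 + 2.254 + 0.04257 = 6.293 kWh
Cost = 6.293 kWh × £0.251 = £1.58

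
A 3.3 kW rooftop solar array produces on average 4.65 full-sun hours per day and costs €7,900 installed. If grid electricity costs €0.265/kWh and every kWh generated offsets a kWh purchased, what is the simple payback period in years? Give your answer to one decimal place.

5.3 years

Daily generation = 3.3 kW × 4.65 h = 15.35 kWh
Annual generation = 15.35 × 365 = 5600.9 kWh
Annual savings = 5600.9 × €0.265 = €1,484.25
Payback = €7,900 / €1,484.25 = 5.32 years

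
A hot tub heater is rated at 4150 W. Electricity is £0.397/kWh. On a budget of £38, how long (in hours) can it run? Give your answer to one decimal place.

23.1 h

Energy budget = £38 / £0.397 per kWh = 95.72 kWh = 95,718 Wh
Runtime = 95,718 Wh / 4150 W = 23.06 h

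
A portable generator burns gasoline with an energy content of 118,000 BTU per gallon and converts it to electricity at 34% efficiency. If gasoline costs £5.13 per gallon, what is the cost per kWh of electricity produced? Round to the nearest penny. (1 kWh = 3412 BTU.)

£0.44

Electrical output per gallon = 118,000 BTU × 0.34 / 3412 BTU/kWh = 11.76 kWh
Cost per kWh = £5.13 / 11.76 kWh = £0.436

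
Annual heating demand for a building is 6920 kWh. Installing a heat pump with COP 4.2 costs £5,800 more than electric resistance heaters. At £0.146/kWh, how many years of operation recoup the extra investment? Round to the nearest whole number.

Resistance: 6920 kWh × £0.146 = £1,010.32/yr
Heat pump: 6920 / 4.2 = 1648 kWh in → × £0.146 = £240.55/yr
Annual savings = £769.77
Payback = £5,800 / £769.77 = 7.53 years

8 years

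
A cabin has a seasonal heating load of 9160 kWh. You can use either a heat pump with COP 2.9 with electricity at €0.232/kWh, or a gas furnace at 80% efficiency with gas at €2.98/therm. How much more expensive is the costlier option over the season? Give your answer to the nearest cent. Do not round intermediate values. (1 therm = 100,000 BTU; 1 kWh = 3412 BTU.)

Heat load = 9160 kWh × 3412 = 31,253,920 BTU
Gas: input = 31,253,920 / 0.80 = 39,067,400 BTU = 390.7 therm → 390.7 × €2.98 = €1,164.21
Heat pump: 31,253,920 BTU / 3412 = 9,160 kWh heat; / 2.9 = 3,159 kWh in → × €0.232 = €732.80
Difference = |€1,164.21 − €732.80| = €431.41

€431.41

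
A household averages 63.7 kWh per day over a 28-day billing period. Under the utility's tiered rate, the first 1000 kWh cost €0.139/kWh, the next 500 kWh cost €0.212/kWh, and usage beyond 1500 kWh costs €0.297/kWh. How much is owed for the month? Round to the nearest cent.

€329.23

Usage = 63.7 kWh/day × 28 days = 1783.6 kWh
First 1000 kWh × €0.139 = €139.00
Next 500 kWh × €0.212 = €106.00
Remaining 283.6 kWh × €0.297 = €84.23
Total = €329.23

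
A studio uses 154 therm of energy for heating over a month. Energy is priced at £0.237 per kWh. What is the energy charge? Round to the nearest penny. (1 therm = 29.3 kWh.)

£1069.39

154 therm × (29.3 kWh/therm) = 4,512 kWh
Cost = 4,512 kWh × £0.237/kWh = £1,069.39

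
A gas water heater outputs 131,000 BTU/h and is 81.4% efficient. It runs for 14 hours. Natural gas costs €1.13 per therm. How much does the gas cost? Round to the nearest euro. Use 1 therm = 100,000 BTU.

Heat delivered = 131,000 BTU/h × 14 h = 1,834,000 BTU
Gas input = 1,834,000 / 0.814 = 2,253,071 BTU
= 2,253,071 / 100,000 = 22.53 therm
Cost = 22.53 × €1.13/therm = €25.46 ≈ €25

€25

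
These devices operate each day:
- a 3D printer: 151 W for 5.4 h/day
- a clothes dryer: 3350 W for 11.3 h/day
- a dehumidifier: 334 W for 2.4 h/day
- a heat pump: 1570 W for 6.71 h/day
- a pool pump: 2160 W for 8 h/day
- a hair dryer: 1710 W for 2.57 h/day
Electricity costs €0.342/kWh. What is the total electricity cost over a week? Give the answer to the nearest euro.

3D printer: 151 W × 5.4 h × 7 d = 5,708 Wh = 5.708 kWh
clothes dryer: 3350 W × 11.3 h × 7 d = 264,985 Wh = 265 kWh
dehumidifier: 334 W × 2.4 h × 7 d = 5,611 Wh = 5.611 kWh
heat pump: 1570 W × 6.71 h × 7 d = 73,743 Wh = 73.74 kWh
pool pump: 2160 W × 8 h × 7 d = 120,960 Wh = 121 kWh
hair dryer: 1710 W × 2.57 h × 7 d = 30,763 Wh = 30.76 kWh
Total energy = 5.708 + 265 + 5.611 + 73.74 + 121 + 30.76 = 501.8 kWh
Cost = 501.8 kWh × €0.342 = €171.61 ≈ €172

€172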